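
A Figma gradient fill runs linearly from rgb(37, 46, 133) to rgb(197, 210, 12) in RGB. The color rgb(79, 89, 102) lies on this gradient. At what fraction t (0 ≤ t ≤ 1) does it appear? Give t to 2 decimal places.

Invert the lerp on the G channel (largest span, 164): t = (89 − 46) / (210 − 46) = 43/164 = 0.2622.
Check on R: (79 − 37)/(197 − 37) = 0.2625 ✓

0.26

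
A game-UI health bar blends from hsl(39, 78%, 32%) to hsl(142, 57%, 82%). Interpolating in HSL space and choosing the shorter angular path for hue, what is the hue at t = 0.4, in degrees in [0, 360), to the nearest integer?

80

Hue arc: Δh = 142 − 39 = 103° (|Δh| ≤ 180, already the shorter path).
H = 39 + 0.4 × (103) = 80.2 → 80°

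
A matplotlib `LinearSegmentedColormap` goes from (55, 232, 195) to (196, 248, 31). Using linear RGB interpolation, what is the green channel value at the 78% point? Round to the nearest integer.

G = 232 + 0.78 × (248 − 232) = 244.48 → 244

244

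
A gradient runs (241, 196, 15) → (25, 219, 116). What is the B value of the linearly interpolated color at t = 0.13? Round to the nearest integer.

28

B = 15 + 0.13 × (116 − 15) = 28.13 → 28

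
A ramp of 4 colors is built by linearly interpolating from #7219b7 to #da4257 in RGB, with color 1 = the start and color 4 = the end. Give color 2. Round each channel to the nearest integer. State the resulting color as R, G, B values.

With 4 swatches and endpoints inclusive, swatch 2 sits at t = (2 − 1)/(4 − 1) = 1/3 ≈ 0.3333.
#7219b7 → (114, 25, 183); #da4257 → (218, 66, 87).
R = 114 + 0.3333 × (218 − 114) = 148.663 → 149
G = 25 + 0.3333 × (66 − 25) = 38.665 → 39
B = 183 + 0.3333 × (87 − 183) = 151.003 → 151

(149, 39, 151)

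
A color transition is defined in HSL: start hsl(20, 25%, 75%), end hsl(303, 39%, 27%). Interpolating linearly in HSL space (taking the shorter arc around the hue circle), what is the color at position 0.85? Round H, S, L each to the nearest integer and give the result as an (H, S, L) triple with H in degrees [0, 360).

Hue: 303 − 20 = 283°, but |283| > 180 so the shorter arc goes the other way: Δh = 283 − 360 = -77°.
H = 20 + 0.85 × (-77) = -45.45 → -45 → -45 mod 360 = 315°
S = 25 + 0.85 × (39 − 25) = 36.9 → 37%
L = 75 + 0.85 × (27 − 75) = 34.2 → 34%

(315, 37, 34)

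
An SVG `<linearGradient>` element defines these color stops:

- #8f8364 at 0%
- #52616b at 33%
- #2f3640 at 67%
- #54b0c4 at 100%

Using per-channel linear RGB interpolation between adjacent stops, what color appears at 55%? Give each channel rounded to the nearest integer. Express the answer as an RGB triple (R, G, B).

(59, 69, 79)

55% lies between the 33% and 67% stops, so the local fraction is t = (55 − 33)/(67 − 33) = 22/34 ≈ 0.6471.
#52616b → (82, 97, 107); #2f3640 → (47, 54, 64).
R = 82 + 0.6471 × (47 − 82) = 59.352 → 59
G = 97 + 0.6471 × (54 − 97) = 69.175 → 69
B = 107 + 0.6471 × (64 − 107) = 79.175 → 79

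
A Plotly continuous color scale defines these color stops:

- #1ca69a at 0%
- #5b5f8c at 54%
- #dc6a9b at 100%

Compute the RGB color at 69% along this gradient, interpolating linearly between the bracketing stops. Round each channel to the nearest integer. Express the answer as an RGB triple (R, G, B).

69% lies between the 54% and 100% stops, so the local fraction is t = (69 − 54)/(100 − 54) = 15/46 ≈ 0.3261.
#5b5f8c → (91, 95, 140); #dc6a9b → (220, 106, 155).
R = 91 + 0.3261 × (220 − 91) = 133.067 → 133
G = 95 + 0.3261 × (106 − 95) = 98.587 → 99
B = 140 + 0.3261 × (155 − 140) = 144.892 → 145

(133, 99, 145)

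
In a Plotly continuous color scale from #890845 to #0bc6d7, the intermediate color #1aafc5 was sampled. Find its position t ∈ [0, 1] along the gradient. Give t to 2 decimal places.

Invert the lerp on the G channel (largest span, 190): t = (175 − 8) / (198 − 8) = 167/190 = 0.87895.
Check on R: (26 − 137)/(11 − 137) = 0.881 ✓

0.88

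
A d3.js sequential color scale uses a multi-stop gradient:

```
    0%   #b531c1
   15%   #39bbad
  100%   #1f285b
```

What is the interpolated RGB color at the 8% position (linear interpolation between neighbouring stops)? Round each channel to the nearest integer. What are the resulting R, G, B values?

(115, 123, 182)

8% lies between the 0% and 15% stops, so the local fraction is t = (8 − 0)/(15 − 0) = 8/15 ≈ 0.5333.
#b531c1 → (181, 49, 193); #39bbad → (57, 187, 173).
R = 181 + 0.5333 × (57 − 181) = 114.871 → 115
G = 49 + 0.5333 × (187 − 49) = 122.595 → 123
B = 193 + 0.5333 × (173 − 193) = 182.334 → 182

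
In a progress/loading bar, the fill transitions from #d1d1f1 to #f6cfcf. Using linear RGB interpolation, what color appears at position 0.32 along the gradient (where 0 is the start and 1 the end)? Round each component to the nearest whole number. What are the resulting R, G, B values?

(221, 208, 230)

#d1d1f1 → (209, 209, 241); #f6cfcf → (246, 207, 207).
R = 209 + 0.32 × (246 − 209) = 209 + 0.32 × 37 = 220.84 → 221
G = 209 + 0.32 × (207 − 209) = 209 + 0.32 × -2 = 208.36 → 208
B = 241 + 0.32 × (207 − 241) = 241 + 0.32 × -34 = 230.12 → 230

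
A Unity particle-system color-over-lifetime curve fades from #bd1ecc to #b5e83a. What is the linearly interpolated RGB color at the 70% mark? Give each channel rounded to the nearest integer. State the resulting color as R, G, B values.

(183, 171, 102)

#bd1ecc → (189, 30, 204); #b5e83a → (181, 232, 58).
70% corresponds to t = 0.7.
R = 189 + 0.7 × (181 − 189) = 189 + 0.7 × -8 = 183.4 → 183
G = 30 + 0.7 × (232 − 30) = 30 + 0.7 × 202 = 171.4 → 171
B = 204 + 0.7 × (58 − 204) = 204 + 0.7 × -146 = 101.8 → 102
So the blended color is (183, 171, 102), about #b7ab66.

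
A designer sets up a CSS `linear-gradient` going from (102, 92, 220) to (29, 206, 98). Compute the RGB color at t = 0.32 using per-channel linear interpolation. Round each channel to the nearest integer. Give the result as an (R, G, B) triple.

R = 102 + 0.32 × (29 − 102) = 102 + 0.32 × -73 = 78.64 → 79
G = 92 + 0.32 × (206 − 92) = 92 + 0.32 × 114 = 128.48 → 128
B = 220 + 0.32 × (98 − 220) = 220 + 0.32 × -122 = 180.96 → 181

(79, 128, 181)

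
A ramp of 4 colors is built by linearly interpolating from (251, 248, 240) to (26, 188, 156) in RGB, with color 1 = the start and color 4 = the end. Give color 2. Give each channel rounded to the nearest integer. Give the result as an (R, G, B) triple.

(176, 228, 212)

With 4 swatches and endpoints inclusive, swatch 2 sits at t = (2 − 1)/(4 − 1) = 1/3 ≈ 0.3333.
R = 251 + 0.3333 × (26 − 251) = 176.007 → 176
G = 248 + 0.3333 × (188 − 248) = 228.002 → 228
B = 240 + 0.3333 × (156 − 240) = 212.003 → 212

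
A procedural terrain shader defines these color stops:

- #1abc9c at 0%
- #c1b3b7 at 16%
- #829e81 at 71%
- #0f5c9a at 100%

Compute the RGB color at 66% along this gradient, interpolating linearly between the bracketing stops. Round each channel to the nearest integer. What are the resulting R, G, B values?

66% lies between the 16% and 71% stops, so the local fraction is t = (66 − 16)/(71 − 16) = 50/55 ≈ 0.9091.
#c1b3b7 → (193, 179, 183); #829e81 → (130, 158, 129).
R = 193 + 0.9091 × (130 − 193) = 135.727 → 136
G = 179 + 0.9091 × (158 − 179) = 159.909 → 160
B = 183 + 0.9091 × (129 − 183) = 133.909 → 134

(136, 160, 134)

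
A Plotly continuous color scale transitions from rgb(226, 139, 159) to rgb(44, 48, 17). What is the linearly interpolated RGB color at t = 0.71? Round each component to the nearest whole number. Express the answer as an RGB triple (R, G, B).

(97, 74, 58)

R = 226 + 0.71 × (44 − 226) = 226 + 0.71 × -182 = 96.78 → 97
G = 139 + 0.71 × (48 − 139) = 139 + 0.71 × -91 = 74.39 → 74
B = 159 + 0.71 × (17 − 159) = 159 + 0.71 × -142 = 58.18 → 58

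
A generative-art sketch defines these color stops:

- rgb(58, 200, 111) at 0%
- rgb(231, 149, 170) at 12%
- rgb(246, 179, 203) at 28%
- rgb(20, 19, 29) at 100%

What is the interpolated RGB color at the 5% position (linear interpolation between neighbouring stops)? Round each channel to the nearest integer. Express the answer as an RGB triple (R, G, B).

(130, 179, 136)

5% lies between the 0% and 12% stops, so the local fraction is t = (5 − 0)/(12 − 0) = 5/12 ≈ 0.4167.
R = 58 + 0.4167 × (231 − 58) = 130.089 → 130
G = 200 + 0.4167 × (149 − 200) = 178.748 → 179
B = 111 + 0.4167 × (170 − 111) = 135.585 → 136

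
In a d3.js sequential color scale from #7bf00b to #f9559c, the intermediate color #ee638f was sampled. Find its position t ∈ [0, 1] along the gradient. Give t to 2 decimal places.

0.91

Invert the lerp on the G channel (largest span, 155): t = (99 − 240) / (85 − 240) = -141/-155 = 0.90968.
Check on R: (238 − 123)/(249 − 123) = 0.9127 ✓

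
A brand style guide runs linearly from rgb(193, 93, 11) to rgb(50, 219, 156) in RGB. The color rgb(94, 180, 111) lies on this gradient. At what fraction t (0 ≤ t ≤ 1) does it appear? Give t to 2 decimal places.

0.69

Invert the lerp on the B channel (largest span, 145): t = (111 − 11) / (156 − 11) = 100/145 = 0.68966.
Check on R: (94 − 193)/(50 − 193) = 0.6923 ✓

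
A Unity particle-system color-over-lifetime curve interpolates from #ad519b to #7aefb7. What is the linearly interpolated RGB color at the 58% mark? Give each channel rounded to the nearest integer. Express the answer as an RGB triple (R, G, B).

(143, 173, 171)

#ad519b → (173, 81, 155); #7aefb7 → (122, 239, 183).
58% corresponds to t = 0.58.
R = 173 + 0.58 × (122 − 173) = 173 + 0.58 × -51 = 143.42 → 143
G = 81 + 0.58 × (239 − 81) = 81 + 0.58 × 158 = 172.64 → 173
B = 155 + 0.58 × (183 − 155) = 155 + 0.58 × 28 = 171.24 → 171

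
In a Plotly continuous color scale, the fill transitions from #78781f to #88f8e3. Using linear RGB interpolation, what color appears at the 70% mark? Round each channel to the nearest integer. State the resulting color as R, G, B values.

(131, 210, 168)

#78781f → (120, 120, 31); #88f8e3 → (136, 248, 227).
70% corresponds to t = 0.7.
R = 120 + 0.7 × (136 − 120) = 120 + 0.7 × 16 = 131.2 → 131
G = 120 + 0.7 × (248 − 120) = 120 + 0.7 × 128 = 209.6 → 210
B = 31 + 0.7 × (227 − 31) = 31 + 0.7 × 196 = 168.2 → 168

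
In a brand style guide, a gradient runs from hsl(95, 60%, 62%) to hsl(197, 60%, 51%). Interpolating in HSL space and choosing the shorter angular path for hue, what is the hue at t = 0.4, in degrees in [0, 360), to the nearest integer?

136

Hue arc: Δh = 197 − 95 = 102° (|Δh| ≤ 180, already the shorter path).
H = 95 + 0.4 × (102) = 135.8 → 136°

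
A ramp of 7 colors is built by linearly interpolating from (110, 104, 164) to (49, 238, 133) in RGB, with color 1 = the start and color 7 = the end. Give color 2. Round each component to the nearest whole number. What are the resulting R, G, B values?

(100, 126, 159)

With 7 swatches and endpoints inclusive, swatch 2 sits at t = (2 − 1)/(7 − 1) = 1/6 ≈ 0.1667.
R = 110 + 0.1667 × (49 − 110) = 99.831 → 100
G = 104 + 0.1667 × (238 − 104) = 126.338 → 126
B = 164 + 0.1667 × (133 − 164) = 158.832 → 159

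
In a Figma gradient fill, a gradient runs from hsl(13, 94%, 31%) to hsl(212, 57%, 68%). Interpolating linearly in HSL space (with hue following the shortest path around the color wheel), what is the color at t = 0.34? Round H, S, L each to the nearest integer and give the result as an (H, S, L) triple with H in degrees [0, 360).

(318, 81, 44)

Hue: 212 − 13 = 199°, but |199| > 180 so the shorter arc goes the other way: Δh = 199 − 360 = -161°.
H = 13 + 0.34 × (-161) = -41.74 → -42 → -42 mod 360 = 318°
S = 94 + 0.34 × (57 − 94) = 81.42 → 81%
L = 31 + 0.34 × (68 − 31) = 43.58 → 44%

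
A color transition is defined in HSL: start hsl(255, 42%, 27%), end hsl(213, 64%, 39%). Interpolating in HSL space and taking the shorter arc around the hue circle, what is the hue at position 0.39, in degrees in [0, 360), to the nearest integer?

Hue arc: Δh = 213 − 255 = -42° (|Δh| ≤ 180, already the shorter path).
H = 255 + 0.39 × (-42) = 238.62 → 239°

239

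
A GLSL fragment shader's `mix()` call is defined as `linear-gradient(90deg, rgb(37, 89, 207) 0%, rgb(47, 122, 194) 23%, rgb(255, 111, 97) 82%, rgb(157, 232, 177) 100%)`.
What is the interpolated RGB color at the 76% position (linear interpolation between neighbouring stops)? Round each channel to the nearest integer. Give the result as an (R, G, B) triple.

(234, 112, 107)

76% lies between the 23% and 82% stops, so the local fraction is t = (76 − 23)/(82 − 23) = 53/59 ≈ 0.8983.
R = 47 + 0.8983 × (255 − 47) = 233.846 → 234
G = 122 + 0.8983 × (111 − 122) = 112.119 → 112
B = 194 + 0.8983 × (97 − 194) = 106.865 → 107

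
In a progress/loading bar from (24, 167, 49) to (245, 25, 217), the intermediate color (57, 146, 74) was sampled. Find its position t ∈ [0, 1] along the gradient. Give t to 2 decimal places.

Invert the lerp on the R channel (largest span, 221): t = (57 − 24) / (245 − 24) = 33/221 = 0.14932.
Check on G: (146 − 167)/(25 − 167) = 0.1479 ✓

0.15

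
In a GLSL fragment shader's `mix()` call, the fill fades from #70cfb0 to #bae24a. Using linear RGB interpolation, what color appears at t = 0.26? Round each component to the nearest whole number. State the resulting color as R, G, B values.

#70cfb0 → (112, 207, 176); #bae24a → (186, 226, 74).
R = 112 + 0.26 × (186 − 112) = 112 + 0.26 × 74 = 131.24 → 131
G = 207 + 0.26 × (226 − 207) = 207 + 0.26 × 19 = 211.94 → 212
B = 176 + 0.26 × (74 − 176) = 176 + 0.26 × -102 = 149.48 → 149
So the blended color is (131, 212, 149), about #83d495.

(131, 212, 149)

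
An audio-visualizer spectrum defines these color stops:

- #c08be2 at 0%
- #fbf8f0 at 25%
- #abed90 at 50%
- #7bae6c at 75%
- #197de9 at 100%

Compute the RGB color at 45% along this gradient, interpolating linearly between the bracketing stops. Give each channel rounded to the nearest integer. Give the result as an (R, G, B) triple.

(187, 239, 163)

45% lies between the 25% and 50% stops, so the local fraction is t = (45 − 25)/(50 − 25) = 20/25 ≈ 0.8.
#fbf8f0 → (251, 248, 240); #abed90 → (171, 237, 144).
R = 251 + 0.8 × (171 − 251) = 187 → 187
G = 248 + 0.8 × (237 − 248) = 239.2 → 239
B = 240 + 0.8 × (144 − 240) = 163.2 → 163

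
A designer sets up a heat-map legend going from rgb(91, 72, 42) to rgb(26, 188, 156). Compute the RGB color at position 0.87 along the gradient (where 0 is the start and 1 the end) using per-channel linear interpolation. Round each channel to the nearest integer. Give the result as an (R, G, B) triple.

(34, 173, 141)

R = 91 + 0.87 × (26 − 91) = 91 + 0.87 × -65 = 34.45 → 34
G = 72 + 0.87 × (188 − 72) = 72 + 0.87 × 116 = 172.92 → 173
B = 42 + 0.87 × (156 − 42) = 42 + 0.87 × 114 = 141.18 → 141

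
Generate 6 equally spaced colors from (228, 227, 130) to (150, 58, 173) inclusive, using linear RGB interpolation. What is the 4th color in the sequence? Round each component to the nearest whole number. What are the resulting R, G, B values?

With 6 swatches and endpoints inclusive, swatch 4 sits at t = (4 − 1)/(6 − 1) = 3/5 ≈ 0.6.
R = 228 + 0.6 × (150 − 228) = 181.2 → 181
G = 227 + 0.6 × (58 − 227) = 125.6 → 126
B = 130 + 0.6 × (173 − 130) = 155.8 → 156

(181, 126, 156)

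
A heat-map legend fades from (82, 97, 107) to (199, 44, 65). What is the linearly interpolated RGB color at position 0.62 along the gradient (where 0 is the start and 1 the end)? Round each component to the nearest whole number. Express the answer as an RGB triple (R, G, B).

(155, 64, 81)

R = 82 + 0.62 × (199 − 82) = 82 + 0.62 × 117 = 154.54 → 155
G = 97 + 0.62 × (44 − 97) = 97 + 0.62 × -53 = 64.14 → 64
B = 107 + 0.62 × (65 − 107) = 107 + 0.62 × -42 = 80.96 → 81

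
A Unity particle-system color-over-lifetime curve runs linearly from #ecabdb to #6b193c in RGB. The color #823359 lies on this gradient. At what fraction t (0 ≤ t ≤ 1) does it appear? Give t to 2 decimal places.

0.82

Invert the lerp on the B channel (largest span, 159): t = (89 − 219) / (60 − 219) = -130/-159 = 0.81761.
Check on R: (130 − 236)/(107 − 236) = 0.8217 ✓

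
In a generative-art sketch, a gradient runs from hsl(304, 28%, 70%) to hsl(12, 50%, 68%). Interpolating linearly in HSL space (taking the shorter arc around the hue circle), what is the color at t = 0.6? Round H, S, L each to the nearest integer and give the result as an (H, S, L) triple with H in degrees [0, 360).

Hue: 12 − 304 = -292°, but |-292| > 180 so the shorter arc goes the other way: Δh = -292 + 360 = 68°.
H = 304 + 0.6 × (68) = 344.8 → 345°
S = 28 + 0.6 × (50 − 28) = 41.2 → 41%
L = 70 + 0.6 × (68 − 70) = 68.8 → 69%

(345, 41, 69)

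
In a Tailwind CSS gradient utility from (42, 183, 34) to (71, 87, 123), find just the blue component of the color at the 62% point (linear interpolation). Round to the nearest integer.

B = 34 + 0.62 × (123 − 34) = 89.18 → 89

89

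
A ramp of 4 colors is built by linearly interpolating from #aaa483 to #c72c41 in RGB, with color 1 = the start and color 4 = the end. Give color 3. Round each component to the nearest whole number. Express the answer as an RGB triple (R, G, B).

(189, 84, 87)

With 4 swatches and endpoints inclusive, swatch 3 sits at t = (3 − 1)/(4 − 1) = 2/3 ≈ 0.6667.
#aaa483 → (170, 164, 131); #c72c41 → (199, 44, 65).
R = 170 + 0.6667 × (199 − 170) = 189.334 → 189
G = 164 + 0.6667 × (44 − 164) = 83.996 → 84
B = 131 + 0.6667 × (65 − 131) = 86.998 → 87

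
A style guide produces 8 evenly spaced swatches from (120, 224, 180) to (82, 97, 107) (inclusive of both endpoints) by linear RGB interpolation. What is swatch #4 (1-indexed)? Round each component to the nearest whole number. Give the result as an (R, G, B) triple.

With 8 swatches and endpoints inclusive, swatch 4 sits at t = (4 − 1)/(8 − 1) = 3/7 ≈ 0.4286.
R = 120 + 0.4286 × (82 − 120) = 103.713 → 104
G = 224 + 0.4286 × (97 − 224) = 169.568 → 170
B = 180 + 0.4286 × (107 − 180) = 148.712 → 149

(104, 170, 149)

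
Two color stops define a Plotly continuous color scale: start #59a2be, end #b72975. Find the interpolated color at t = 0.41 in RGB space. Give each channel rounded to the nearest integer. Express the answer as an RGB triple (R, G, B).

(128, 112, 160)

#59a2be → (89, 162, 190); #b72975 → (183, 41, 117).
R = 89 + 0.41 × (183 − 89) = 89 + 0.41 × 94 = 127.54 → 128
G = 162 + 0.41 × (41 − 162) = 162 + 0.41 × -121 = 112.39 → 112
B = 190 + 0.41 × (117 − 190) = 190 + 0.41 × -73 = 160.07 → 160
So the blended color is (128, 112, 160), about #8070a0.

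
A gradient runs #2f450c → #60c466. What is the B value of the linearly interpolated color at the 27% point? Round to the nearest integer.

36

B₁ = 12 (from #2f450c), B₂ = 102 (from #60c466).
B = 12 + 0.27 × (102 − 12) = 36.3 → 36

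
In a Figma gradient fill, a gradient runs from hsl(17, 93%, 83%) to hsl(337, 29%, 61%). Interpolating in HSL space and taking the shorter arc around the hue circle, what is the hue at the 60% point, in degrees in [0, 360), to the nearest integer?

Hue: 337 − 17 = 320°, but |320| > 180 so the shorter arc goes the other way: Δh = 320 − 360 = -40°.
H = 17 + 0.6 × (-40) = -7 → -7 → -7 mod 360 = 353°

353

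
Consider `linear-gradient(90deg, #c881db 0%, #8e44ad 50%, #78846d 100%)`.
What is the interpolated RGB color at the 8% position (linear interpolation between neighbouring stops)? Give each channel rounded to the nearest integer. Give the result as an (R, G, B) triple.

8% lies between the 0% and 50% stops, so the local fraction is t = (8 − 0)/(50 − 0) = 8/50 ≈ 0.16.
#c881db → (200, 129, 219); #8e44ad → (142, 68, 173).
R = 200 + 0.16 × (142 − 200) = 190.72 → 191
G = 129 + 0.16 × (68 − 129) = 119.24 → 119
B = 219 + 0.16 × (173 − 219) = 211.64 → 212

(191, 119, 212)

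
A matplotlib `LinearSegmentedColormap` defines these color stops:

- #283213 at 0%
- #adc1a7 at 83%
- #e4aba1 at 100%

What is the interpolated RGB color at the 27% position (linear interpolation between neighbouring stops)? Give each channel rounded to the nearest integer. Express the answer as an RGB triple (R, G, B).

(83, 97, 67)

27% lies between the 0% and 83% stops, so the local fraction is t = (27 − 0)/(83 − 0) = 27/83 ≈ 0.3253.
#283213 → (40, 50, 19); #adc1a7 → (173, 193, 167).
R = 40 + 0.3253 × (173 − 40) = 83.265 → 83
G = 50 + 0.3253 × (193 − 50) = 96.518 → 97
B = 19 + 0.3253 × (167 − 19) = 67.144 → 67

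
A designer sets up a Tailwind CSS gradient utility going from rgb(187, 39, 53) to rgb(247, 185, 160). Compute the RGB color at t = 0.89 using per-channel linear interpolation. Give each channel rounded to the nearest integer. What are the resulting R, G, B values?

(240, 169, 148)

R = 187 + 0.89 × (247 − 187) = 187 + 0.89 × 60 = 240.4 → 240
G = 39 + 0.89 × (185 − 39) = 39 + 0.89 × 146 = 168.94 → 169
B = 53 + 0.89 × (160 − 53) = 53 + 0.89 × 107 = 148.23 → 148
So the blended color is (240, 169, 148), about #f0a994.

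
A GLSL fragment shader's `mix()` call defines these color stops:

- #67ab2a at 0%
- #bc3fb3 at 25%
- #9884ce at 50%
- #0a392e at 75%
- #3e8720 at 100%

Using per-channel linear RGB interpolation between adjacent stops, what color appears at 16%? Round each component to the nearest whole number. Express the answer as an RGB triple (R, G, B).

(157, 102, 130)

16% lies between the 0% and 25% stops, so the local fraction is t = (16 − 0)/(25 − 0) = 16/25 ≈ 0.64.
#67ab2a → (103, 171, 42); #bc3fb3 → (188, 63, 179).
R = 103 + 0.64 × (188 − 103) = 157.4 → 157
G = 171 + 0.64 × (63 − 171) = 101.88 → 102
B = 42 + 0.64 × (179 − 42) = 129.68 → 130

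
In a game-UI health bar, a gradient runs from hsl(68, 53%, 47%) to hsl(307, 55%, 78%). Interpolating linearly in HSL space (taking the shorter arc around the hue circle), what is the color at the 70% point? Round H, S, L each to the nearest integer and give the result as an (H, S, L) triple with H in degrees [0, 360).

(343, 54, 69)

Hue: 307 − 68 = 239°, but |239| > 180 so the shorter arc goes the other way: Δh = 239 − 360 = -121°.
H = 68 + 0.7 × (-121) = -16.7 → -17 → -17 mod 360 = 343°
S = 53 + 0.7 × (55 − 53) = 54.4 → 54%
L = 47 + 0.7 × (78 − 47) = 68.7 → 69%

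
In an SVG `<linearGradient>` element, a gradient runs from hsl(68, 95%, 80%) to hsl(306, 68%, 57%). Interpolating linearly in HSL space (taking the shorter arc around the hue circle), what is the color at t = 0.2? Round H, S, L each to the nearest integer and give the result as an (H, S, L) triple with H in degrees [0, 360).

Hue: 306 − 68 = 238°, but |238| > 180 so the shorter arc goes the other way: Δh = 238 − 360 = -122°.
H = 68 + 0.2 × (-122) = 43.6 → 44°
S = 95 + 0.2 × (68 − 95) = 89.6 → 90%
L = 80 + 0.2 × (57 − 80) = 75.4 → 75%

(44, 90, 75)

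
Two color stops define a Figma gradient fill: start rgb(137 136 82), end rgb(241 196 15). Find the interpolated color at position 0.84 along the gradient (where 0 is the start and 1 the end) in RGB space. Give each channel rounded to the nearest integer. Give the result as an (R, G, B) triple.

R = 137 + 0.84 × (241 − 137) = 137 + 0.84 × 104 = 224.36 → 224
G = 136 + 0.84 × (196 − 136) = 136 + 0.84 × 60 = 186.4 → 186
B = 82 + 0.84 × (15 − 82) = 82 + 0.84 × -67 = 25.72 → 26

(224, 186, 26)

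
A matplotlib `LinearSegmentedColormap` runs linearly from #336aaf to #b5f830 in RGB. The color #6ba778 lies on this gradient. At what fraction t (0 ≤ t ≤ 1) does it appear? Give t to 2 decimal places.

0.43

Invert the lerp on the G channel (largest span, 142): t = (167 − 106) / (248 − 106) = 61/142 = 0.42958.
Check on R: (107 − 51)/(181 − 51) = 0.4308 ✓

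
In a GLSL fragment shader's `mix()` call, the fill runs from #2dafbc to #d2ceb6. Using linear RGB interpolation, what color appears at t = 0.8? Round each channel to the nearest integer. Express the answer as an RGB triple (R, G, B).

(177, 200, 183)

#2dafbc → (45, 175, 188); #d2ceb6 → (210, 206, 182).
R = 45 + 0.8 × (210 − 45) = 45 + 0.8 × 165 = 177 → 177
G = 175 + 0.8 × (206 − 175) = 175 + 0.8 × 31 = 199.8 → 200
B = 188 + 0.8 × (182 − 188) = 188 + 0.8 × -6 = 183.2 → 183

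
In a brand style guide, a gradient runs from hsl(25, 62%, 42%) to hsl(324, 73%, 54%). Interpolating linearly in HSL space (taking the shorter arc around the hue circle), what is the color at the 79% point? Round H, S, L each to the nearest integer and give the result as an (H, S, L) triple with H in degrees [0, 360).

(337, 71, 51)

Hue: 324 − 25 = 299°, but |299| > 180 so the shorter arc goes the other way: Δh = 299 − 360 = -61°.
H = 25 + 0.79 × (-61) = -23.19 → -23 → -23 mod 360 = 337°
S = 62 + 0.79 × (73 − 62) = 70.69 → 71%
L = 42 + 0.79 × (54 − 42) = 51.48 → 51%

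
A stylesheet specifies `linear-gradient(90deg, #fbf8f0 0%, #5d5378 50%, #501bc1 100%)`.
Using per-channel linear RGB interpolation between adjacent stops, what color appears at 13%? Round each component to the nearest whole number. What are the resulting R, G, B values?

(210, 205, 209)

13% lies between the 0% and 50% stops, so the local fraction is t = (13 − 0)/(50 − 0) = 13/50 ≈ 0.26.
#fbf8f0 → (251, 248, 240); #5d5378 → (93, 83, 120).
R = 251 + 0.26 × (93 − 251) = 209.92 → 210
G = 248 + 0.26 × (83 − 248) = 205.1 → 205
B = 240 + 0.26 × (120 − 240) = 208.8 → 209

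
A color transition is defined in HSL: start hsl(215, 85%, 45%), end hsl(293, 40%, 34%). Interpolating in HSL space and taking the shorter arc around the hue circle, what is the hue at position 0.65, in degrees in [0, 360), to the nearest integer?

Hue arc: Δh = 293 − 215 = 78° (|Δh| ≤ 180, already the shorter path).
H = 215 + 0.65 × (78) = 265.7 → 266°

266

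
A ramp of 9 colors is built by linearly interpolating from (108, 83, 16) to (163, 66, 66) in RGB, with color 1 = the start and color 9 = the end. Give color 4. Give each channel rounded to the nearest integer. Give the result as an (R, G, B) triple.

With 9 swatches and endpoints inclusive, swatch 4 sits at t = (4 − 1)/(9 − 1) = 3/8 ≈ 0.375.
R = 108 + 0.375 × (163 − 108) = 128.625 → 129
G = 83 + 0.375 × (66 − 83) = 76.625 → 77
B = 16 + 0.375 × (66 − 16) = 34.75 → 35

(129, 77, 35)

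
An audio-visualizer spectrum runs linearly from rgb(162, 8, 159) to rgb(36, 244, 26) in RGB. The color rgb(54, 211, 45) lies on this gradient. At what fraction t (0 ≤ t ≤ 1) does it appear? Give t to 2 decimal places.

Invert the lerp on the G channel (largest span, 236): t = (211 − 8) / (244 − 8) = 203/236 = 0.86017.
Check on R: (54 − 162)/(36 − 162) = 0.8571 ✓

0.86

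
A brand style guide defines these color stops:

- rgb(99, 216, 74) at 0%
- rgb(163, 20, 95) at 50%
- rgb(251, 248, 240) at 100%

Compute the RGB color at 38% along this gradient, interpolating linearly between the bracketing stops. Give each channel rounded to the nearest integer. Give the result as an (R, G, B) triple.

(148, 67, 90)

38% lies between the 0% and 50% stops, so the local fraction is t = (38 − 0)/(50 − 0) = 38/50 ≈ 0.76.
R = 99 + 0.76 × (163 − 99) = 147.64 → 148
G = 216 + 0.76 × (20 − 216) = 67.04 → 67
B = 74 + 0.76 × (95 − 74) = 89.96 → 90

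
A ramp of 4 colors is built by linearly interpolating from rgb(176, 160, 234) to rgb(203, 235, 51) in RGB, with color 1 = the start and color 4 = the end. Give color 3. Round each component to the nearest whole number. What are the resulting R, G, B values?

With 4 swatches and endpoints inclusive, swatch 3 sits at t = (3 − 1)/(4 − 1) = 2/3 ≈ 0.6667.
R = 176 + 0.6667 × (203 − 176) = 194.001 → 194
G = 160 + 0.6667 × (235 − 160) = 210.002 → 210
B = 234 + 0.6667 × (51 − 234) = 111.994 → 112

(194, 210, 112)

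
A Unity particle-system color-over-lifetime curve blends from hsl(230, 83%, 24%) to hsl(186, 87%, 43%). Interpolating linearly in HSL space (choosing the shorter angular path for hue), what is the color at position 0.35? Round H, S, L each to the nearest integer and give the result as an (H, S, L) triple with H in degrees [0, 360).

Hue arc: Δh = 186 − 230 = -44° (|Δh| ≤ 180, already the shorter path).
H = 230 + 0.35 × (-44) = 214.6 → 215°
S = 83 + 0.35 × (87 − 83) = 84.4 → 84%
L = 24 + 0.35 × (43 − 24) = 30.65 → 31%

(215, 84, 31)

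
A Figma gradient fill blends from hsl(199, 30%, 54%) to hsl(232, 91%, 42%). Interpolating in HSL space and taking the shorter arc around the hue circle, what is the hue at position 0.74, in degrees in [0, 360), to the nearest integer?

223

Hue arc: Δh = 232 − 199 = 33° (|Δh| ≤ 180, already the shorter path).
H = 199 + 0.74 × (33) = 223.42 → 223°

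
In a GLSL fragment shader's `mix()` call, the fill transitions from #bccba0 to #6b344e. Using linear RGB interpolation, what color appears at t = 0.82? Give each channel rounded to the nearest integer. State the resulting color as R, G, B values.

#bccba0 → (188, 203, 160); #6b344e → (107, 52, 78).
R = 188 + 0.82 × (107 − 188) = 188 + 0.82 × -81 = 121.58 → 122
G = 203 + 0.82 × (52 − 203) = 203 + 0.82 × -151 = 79.18 → 79
B = 160 + 0.82 × (78 − 160) = 160 + 0.82 × -82 = 92.76 → 93

(122, 79, 93)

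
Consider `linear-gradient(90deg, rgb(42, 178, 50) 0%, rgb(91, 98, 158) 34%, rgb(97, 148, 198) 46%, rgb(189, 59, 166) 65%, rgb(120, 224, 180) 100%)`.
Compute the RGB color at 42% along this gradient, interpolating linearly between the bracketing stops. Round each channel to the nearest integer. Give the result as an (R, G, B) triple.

42% lies between the 34% and 46% stops, so the local fraction is t = (42 − 34)/(46 − 34) = 8/12 ≈ 0.6667.
R = 91 + 0.6667 × (97 − 91) = 95 → 95
G = 98 + 0.6667 × (148 − 98) = 131.335 → 131
B = 158 + 0.6667 × (198 − 158) = 184.668 → 185

(95, 131, 185)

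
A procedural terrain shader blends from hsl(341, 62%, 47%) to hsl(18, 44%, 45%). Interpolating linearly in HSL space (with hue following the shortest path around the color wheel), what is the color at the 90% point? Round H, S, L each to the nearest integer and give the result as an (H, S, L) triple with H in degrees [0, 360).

Hue: 18 − 341 = -323°, but |-323| > 180 so the shorter arc goes the other way: Δh = -323 + 360 = 37°.
H = 341 + 0.9 × (37) = 374.3 → 374 → 374 mod 360 = 14°
S = 62 + 0.9 × (44 − 62) = 45.8 → 46%
L = 47 + 0.9 × (45 − 47) = 45.2 → 45%

(14, 46, 45)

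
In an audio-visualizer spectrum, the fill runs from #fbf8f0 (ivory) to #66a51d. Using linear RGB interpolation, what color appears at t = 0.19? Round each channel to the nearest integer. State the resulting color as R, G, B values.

#fbf8f0 → (251, 248, 240); #66a51d → (102, 165, 29).
R = 251 + 0.19 × (102 − 251) = 251 + 0.19 × -149 = 222.69 → 223
G = 248 + 0.19 × (165 − 248) = 248 + 0.19 × -83 = 232.23 → 232
B = 240 + 0.19 × (29 − 240) = 240 + 0.19 × -211 = 199.91 → 200

(223, 232, 200)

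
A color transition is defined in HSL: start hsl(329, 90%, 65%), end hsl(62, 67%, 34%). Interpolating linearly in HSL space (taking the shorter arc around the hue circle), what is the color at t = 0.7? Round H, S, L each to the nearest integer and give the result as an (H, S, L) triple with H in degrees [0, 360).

(34, 74, 43)

Hue: 62 − 329 = -267°, but |-267| > 180 so the shorter arc goes the other way: Δh = -267 + 360 = 93°.
H = 329 + 0.7 × (93) = 394.1 → 394 → 394 mod 360 = 34°
S = 90 + 0.7 × (67 − 90) = 73.9 → 74%
L = 65 + 0.7 × (34 − 65) = 43.3 → 43%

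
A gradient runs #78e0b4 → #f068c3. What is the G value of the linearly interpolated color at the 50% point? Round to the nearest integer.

164

G₁ = 224 (from #78e0b4), G₂ = 104 (from #f068c3).
G = 224 + 0.5 × (104 − 224) = 164 → 164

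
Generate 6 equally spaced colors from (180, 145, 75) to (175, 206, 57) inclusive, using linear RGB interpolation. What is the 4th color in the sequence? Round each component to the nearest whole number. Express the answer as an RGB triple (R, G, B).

With 6 swatches and endpoints inclusive, swatch 4 sits at t = (4 − 1)/(6 − 1) = 3/5 ≈ 0.6.
R = 180 + 0.6 × (175 − 180) = 177 → 177
G = 145 + 0.6 × (206 − 145) = 181.6 → 182
B = 75 + 0.6 × (57 − 75) = 64.2 → 64

(177, 182, 64)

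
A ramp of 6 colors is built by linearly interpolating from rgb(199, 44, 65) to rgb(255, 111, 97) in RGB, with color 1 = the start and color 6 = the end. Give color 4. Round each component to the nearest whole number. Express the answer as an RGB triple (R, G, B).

(233, 84, 84)

With 6 swatches and endpoints inclusive, swatch 4 sits at t = (4 − 1)/(6 − 1) = 3/5 ≈ 0.6.
R = 199 + 0.6 × (255 − 199) = 232.6 → 233
G = 44 + 0.6 × (111 − 44) = 84.2 → 84
B = 65 + 0.6 × (97 − 65) = 84.2 → 84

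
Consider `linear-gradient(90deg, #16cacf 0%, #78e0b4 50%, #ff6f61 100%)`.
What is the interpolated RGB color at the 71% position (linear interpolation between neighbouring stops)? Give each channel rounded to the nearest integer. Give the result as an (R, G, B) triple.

(177, 177, 145)

71% lies between the 50% and 100% stops, so the local fraction is t = (71 − 50)/(100 − 50) = 21/50 ≈ 0.42.
#78e0b4 → (120, 224, 180); #ff6f61 → (255, 111, 97).
R = 120 + 0.42 × (255 − 120) = 176.7 → 177
G = 224 + 0.42 × (111 − 224) = 176.54 → 177
B = 180 + 0.42 × (97 − 180) = 145.14 → 145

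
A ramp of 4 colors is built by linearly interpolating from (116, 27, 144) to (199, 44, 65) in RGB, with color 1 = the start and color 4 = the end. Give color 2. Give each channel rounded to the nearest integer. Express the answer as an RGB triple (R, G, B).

(144, 33, 118)

With 4 swatches and endpoints inclusive, swatch 2 sits at t = (2 − 1)/(4 − 1) = 1/3 ≈ 0.3333.
R = 116 + 0.3333 × (199 − 116) = 143.664 → 144
G = 27 + 0.3333 × (44 − 27) = 32.666 → 33
B = 144 + 0.3333 × (65 − 144) = 117.669 → 118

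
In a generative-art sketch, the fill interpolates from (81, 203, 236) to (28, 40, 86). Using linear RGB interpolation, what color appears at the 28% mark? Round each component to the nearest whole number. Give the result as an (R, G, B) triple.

28% corresponds to t = 0.28.
R = 81 + 0.28 × (28 − 81) = 81 + 0.28 × -53 = 66.16 → 66
G = 203 + 0.28 × (40 − 203) = 203 + 0.28 × -163 = 157.36 → 157
B = 236 + 0.28 × (86 − 236) = 236 + 0.28 × -150 = 194 → 194
So the blended color is (66, 157, 194), about #429dc2.

(66, 157, 194)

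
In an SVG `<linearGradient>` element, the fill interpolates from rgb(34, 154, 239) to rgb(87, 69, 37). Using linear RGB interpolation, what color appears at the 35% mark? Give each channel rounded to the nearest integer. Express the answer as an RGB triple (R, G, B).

(53, 124, 168)

35% corresponds to t = 0.35.
R = 34 + 0.35 × (87 − 34) = 34 + 0.35 × 53 = 52.55 → 53
G = 154 + 0.35 × (69 − 154) = 154 + 0.35 × -85 = 124.25 → 124
B = 239 + 0.35 × (37 − 239) = 239 + 0.35 × -202 = 168.3 → 168
So the blended color is (53, 124, 168), about #357ca8.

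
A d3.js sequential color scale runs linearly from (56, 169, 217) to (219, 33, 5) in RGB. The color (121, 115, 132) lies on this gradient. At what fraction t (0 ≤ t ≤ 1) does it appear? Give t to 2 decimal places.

Invert the lerp on the B channel (largest span, 212): t = (132 − 217) / (5 − 217) = -85/-212 = 0.40094.
Check on R: (121 − 56)/(219 − 56) = 0.3988 ✓

0.40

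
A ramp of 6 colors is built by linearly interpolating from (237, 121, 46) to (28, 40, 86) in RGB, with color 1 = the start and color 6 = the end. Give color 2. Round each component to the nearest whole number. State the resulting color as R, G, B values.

(195, 105, 54)

With 6 swatches and endpoints inclusive, swatch 2 sits at t = (2 − 1)/(6 − 1) = 1/5 ≈ 0.2.
R = 237 + 0.2 × (28 − 237) = 195.2 → 195
G = 121 + 0.2 × (40 − 121) = 104.8 → 105
B = 46 + 0.2 × (86 − 46) = 54 → 54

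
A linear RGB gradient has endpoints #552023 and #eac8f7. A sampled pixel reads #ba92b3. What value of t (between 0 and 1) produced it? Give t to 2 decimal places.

0.68

Invert the lerp on the B channel (largest span, 212): t = (179 − 35) / (247 − 35) = 144/212 = 0.67925.
Check on R: (186 − 85)/(234 − 85) = 0.6779 ✓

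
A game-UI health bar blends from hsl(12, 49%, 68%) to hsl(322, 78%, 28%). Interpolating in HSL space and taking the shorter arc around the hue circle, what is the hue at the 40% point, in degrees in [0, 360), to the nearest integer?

Hue: 322 − 12 = 310°, but |310| > 180 so the shorter arc goes the other way: Δh = 310 − 360 = -50°.
H = 12 + 0.4 × (-50) = -8 → -8 → -8 mod 360 = 352°

352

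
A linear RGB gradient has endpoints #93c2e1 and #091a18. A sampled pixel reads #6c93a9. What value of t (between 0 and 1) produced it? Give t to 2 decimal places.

0.28

Invert the lerp on the B channel (largest span, 201): t = (169 − 225) / (24 − 225) = -56/-201 = 0.27861.
Check on R: (108 − 147)/(9 − 147) = 0.2826 ✓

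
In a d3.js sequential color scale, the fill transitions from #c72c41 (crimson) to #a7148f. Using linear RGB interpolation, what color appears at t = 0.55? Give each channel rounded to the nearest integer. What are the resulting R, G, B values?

#c72c41 → (199, 44, 65); #a7148f → (167, 20, 143).
R = 199 + 0.55 × (167 − 199) = 199 + 0.55 × -32 = 181.4 → 181
G = 44 + 0.55 × (20 − 44) = 44 + 0.55 × -24 = 30.8 → 31
B = 65 + 0.55 × (143 − 65) = 65 + 0.55 × 78 = 107.9 → 108

(181, 31, 108)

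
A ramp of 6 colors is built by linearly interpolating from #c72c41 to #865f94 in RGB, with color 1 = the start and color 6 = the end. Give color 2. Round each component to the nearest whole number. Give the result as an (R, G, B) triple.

With 6 swatches and endpoints inclusive, swatch 2 sits at t = (2 − 1)/(6 − 1) = 1/5 ≈ 0.2.
#c72c41 → (199, 44, 65); #865f94 → (134, 95, 148).
R = 199 + 0.2 × (134 − 199) = 186 → 186
G = 44 + 0.2 × (95 − 44) = 54.2 → 54
B = 65 + 0.2 × (148 − 65) = 81.6 → 82

(186, 54, 82)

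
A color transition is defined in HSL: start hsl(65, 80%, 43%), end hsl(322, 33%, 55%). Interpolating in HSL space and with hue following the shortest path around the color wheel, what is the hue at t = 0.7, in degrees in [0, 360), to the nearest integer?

353

Hue: 322 − 65 = 257°, but |257| > 180 so the shorter arc goes the other way: Δh = 257 − 360 = -103°.
H = 65 + 0.7 × (-103) = -7.1 → -7 → -7 mod 360 = 353°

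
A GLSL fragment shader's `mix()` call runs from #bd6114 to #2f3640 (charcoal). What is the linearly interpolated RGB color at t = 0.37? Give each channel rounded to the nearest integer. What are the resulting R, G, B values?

#bd6114 → (189, 97, 20); #2f3640 → (47, 54, 64).
R = 189 + 0.37 × (47 − 189) = 189 + 0.37 × -142 = 136.46 → 136
G = 97 + 0.37 × (54 − 97) = 97 + 0.37 × -43 = 81.09 → 81
B = 20 + 0.37 × (64 − 20) = 20 + 0.37 × 44 = 36.28 → 36

(136, 81, 36)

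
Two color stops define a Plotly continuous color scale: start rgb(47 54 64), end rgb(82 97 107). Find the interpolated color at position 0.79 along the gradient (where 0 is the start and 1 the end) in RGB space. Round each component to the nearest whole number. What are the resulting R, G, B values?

R = 47 + 0.79 × (82 − 47) = 47 + 0.79 × 35 = 74.65 → 75
G = 54 + 0.79 × (97 − 54) = 54 + 0.79 × 43 = 87.97 → 88
B = 64 + 0.79 × (107 − 64) = 64 + 0.79 × 43 = 97.97 → 98
So the blended color is (75, 88, 98), about #4b5862.

(75, 88, 98)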